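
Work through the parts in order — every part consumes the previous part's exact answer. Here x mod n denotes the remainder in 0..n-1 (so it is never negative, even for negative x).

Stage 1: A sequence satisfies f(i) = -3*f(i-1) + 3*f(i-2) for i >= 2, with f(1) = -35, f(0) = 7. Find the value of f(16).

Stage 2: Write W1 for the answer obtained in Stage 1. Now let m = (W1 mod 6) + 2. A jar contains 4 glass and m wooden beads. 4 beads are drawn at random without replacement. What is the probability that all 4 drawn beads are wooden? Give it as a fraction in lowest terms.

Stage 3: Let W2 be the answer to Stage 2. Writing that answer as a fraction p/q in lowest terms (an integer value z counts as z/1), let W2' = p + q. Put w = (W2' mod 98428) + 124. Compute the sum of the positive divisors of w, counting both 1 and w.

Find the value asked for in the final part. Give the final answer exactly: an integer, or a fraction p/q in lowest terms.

Stage 1: f(2) = -3*(-35) + 3*(7) = 126; iterating: f(2)=126, f(3)=-483, f(4)=1827, f(5)=-6930, f(6)=26271, f(7)=-99603, f(8)=377622, f(9)=-1431675, f(10)=5427891, f(11)=-20578698, f(12)=78019767, f(13)=-295795395, f(14)=1121445486, f(15)=-4251722643, f(16)=16119504387; answer 16119504387
Stage 2: W1 = 16119504387; m = 5; total draws C(9,4) = 126; favorable C(5,4) = 5; P = 5/126; answer 5/126
Stage 3: W2 = 5/126; threaded value p + q = 131; w = 255; 255 = 3 * 5 * 17; sigma = (1 + 3) * (1 + 5) * (1 + 17) = 4 * 6 * 18 = 432; answer 432

432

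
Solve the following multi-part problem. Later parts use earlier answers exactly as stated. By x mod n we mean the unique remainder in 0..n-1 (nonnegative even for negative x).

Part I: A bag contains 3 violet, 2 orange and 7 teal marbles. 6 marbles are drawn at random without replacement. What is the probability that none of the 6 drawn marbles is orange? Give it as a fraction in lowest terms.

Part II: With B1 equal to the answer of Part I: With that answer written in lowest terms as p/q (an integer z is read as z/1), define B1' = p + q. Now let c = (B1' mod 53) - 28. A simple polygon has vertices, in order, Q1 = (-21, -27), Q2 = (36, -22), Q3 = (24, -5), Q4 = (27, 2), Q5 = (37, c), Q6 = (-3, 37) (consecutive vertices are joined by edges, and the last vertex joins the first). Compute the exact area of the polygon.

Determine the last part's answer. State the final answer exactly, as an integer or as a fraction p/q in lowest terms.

2044

Part I: total draws C(12,6) = 924; favorable C(10,6) = 210; P = 5/22; answer 5/22
Part II: B1 = 5/22; threaded value p + q = 27; c = -1; cross terms: (-21*-22 - 36*-27)=1434, (36*-5 - 24*-22)=348, (24*2 - 27*-5)=183, (27*-1 - 37*2)=-101, (37*37 - -3*-1)=1366, (-3*-27 - -21*37)=858; twice the area = |4088| = 4088; area = 2044; answer 2044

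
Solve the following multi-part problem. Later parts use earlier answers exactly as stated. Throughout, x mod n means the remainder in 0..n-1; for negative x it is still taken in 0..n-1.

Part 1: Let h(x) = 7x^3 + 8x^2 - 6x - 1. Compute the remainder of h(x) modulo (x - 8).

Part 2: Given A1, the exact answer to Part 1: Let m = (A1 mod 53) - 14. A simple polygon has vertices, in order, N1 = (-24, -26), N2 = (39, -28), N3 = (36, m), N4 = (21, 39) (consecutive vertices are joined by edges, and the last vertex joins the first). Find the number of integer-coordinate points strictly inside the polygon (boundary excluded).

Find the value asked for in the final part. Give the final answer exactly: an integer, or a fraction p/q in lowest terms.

2285

Part 1: remainder = value at the root: 7*(8)^3 + 8*(8)^2 - 6*(8)^1 - 1 = (3584) + (512) + (-48) + (-1) = 4047; answer 4047
Part 2: A1 = 4047; m = 5; cross terms: (-24*-28 - 39*-26)=1686, (39*5 - 36*-28)=1203, (36*39 - 21*5)=1299, (21*-26 - -24*39)=390; twice the area = |4578| = 4578; area = 2289; boundary points = 1 + 3 + 1 + 5 = 10; strictly interior points = area - boundary/2 + 1 = 2285; answer 2285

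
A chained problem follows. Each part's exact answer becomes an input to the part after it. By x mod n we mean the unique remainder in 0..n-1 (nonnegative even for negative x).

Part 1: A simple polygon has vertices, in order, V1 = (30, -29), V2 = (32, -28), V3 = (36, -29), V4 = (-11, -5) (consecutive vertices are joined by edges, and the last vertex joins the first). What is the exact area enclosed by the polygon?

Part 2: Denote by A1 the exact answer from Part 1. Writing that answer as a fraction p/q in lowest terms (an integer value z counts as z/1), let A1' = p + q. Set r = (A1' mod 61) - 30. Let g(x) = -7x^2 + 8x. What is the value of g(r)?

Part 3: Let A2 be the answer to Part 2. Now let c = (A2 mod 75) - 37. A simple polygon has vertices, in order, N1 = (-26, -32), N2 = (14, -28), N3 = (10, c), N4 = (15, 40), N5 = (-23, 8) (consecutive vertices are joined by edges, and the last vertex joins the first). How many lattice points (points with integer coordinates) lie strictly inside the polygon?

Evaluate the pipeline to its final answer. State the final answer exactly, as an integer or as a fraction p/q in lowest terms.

1911

Part 1: cross terms: (30*-28 - 32*-29)=88, (32*-29 - 36*-28)=80, (36*-5 - -11*-29)=-499, (-11*-29 - 30*-5)=469; twice the area = |138| = 138; area = 69; answer 69
Part 2: A1 = 69; threaded value p + q = 70; r = -21; -7*(-21)^2 + 8*(-21)^1 = (-3087) + (-168) = -3255; answer -3255
Part 3: A2 = -3255; c = 8; cross terms: (-26*-28 - 14*-32)=1176, (14*8 - 10*-28)=392, (10*40 - 15*8)=280, (15*8 - -23*40)=1040, (-23*-32 - -26*8)=944; twice the area = |3832| = 3832; area = 1916; boundary points = 4 + 4 + 1 + 2 + 1 = 12; strictly interior points = area - boundary/2 + 1 = 1911; answer 1911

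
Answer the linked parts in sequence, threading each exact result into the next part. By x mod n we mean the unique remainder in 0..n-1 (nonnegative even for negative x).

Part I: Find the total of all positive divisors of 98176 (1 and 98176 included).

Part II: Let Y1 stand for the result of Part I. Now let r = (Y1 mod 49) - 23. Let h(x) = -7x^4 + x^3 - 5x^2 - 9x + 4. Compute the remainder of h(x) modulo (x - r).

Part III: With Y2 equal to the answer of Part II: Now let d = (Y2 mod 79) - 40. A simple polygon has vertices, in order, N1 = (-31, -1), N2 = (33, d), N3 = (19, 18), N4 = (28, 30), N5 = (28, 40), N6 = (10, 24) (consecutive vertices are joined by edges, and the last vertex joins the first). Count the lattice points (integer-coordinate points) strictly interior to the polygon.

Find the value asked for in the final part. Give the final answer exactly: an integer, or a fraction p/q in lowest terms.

981

Part I: 98176 = 2^7 * 13 * 59; sigma = (1 + 2 + 4 + 8 + 16 + 32 + 64 + 128) * (1 + 13) * (1 + 59) = 255 * 14 * 60 = 214200; answer 214200
Part II: Y1 = 214200; r = -2; remainder = value at the root: -7*(-2)^4 + 1*(-2)^3 - 5*(-2)^2 - 9*(-2)^1 + 4 = (-112) + (-8) + (-20) + (18) + (4) = -118; answer -118
Part III: Y2 = -118; d = 0; cross terms: (-31*0 - 33*-1)=33, (33*18 - 19*0)=594, (19*30 - 28*18)=66, (28*40 - 28*30)=280, (28*24 - 10*40)=272, (10*-1 - -31*24)=734; twice the area = |1979| = 1979; area = 1979/2; boundary points = 1 + 2 + 3 + 10 + 2 + 1 = 19; strictly interior points = area - boundary/2 + 1 = 981; answer 981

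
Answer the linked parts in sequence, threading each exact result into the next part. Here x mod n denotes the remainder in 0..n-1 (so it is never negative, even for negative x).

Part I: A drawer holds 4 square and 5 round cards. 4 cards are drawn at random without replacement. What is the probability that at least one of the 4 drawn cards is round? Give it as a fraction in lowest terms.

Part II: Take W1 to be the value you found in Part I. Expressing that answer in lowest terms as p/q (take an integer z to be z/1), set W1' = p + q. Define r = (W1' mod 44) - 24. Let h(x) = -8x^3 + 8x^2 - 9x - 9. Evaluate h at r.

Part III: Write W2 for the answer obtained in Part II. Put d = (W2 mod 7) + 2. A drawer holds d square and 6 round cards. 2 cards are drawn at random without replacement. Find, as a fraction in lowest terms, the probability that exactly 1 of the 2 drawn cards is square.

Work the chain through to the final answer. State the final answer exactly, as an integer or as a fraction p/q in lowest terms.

7/13

Part I: total draws C(9,4) = 126; complement C(4,4) = 1; favorable 126 - 1 = 125; P = 125/126; answer 125/126
Part II: W1 = 125/126; threaded value p + q = 251; r = 7; -8*(7)^3 + 8*(7)^2 - 9*(7)^1 - 9 = (-2744) + (392) + (-63) + (-9) = -2424; answer -2424
Part III: W2 = -2424; d = 7; total draws C(13,2) = 78; favorable C(7,1)*C(6,1) = 42; P = 7/13; answer 7/13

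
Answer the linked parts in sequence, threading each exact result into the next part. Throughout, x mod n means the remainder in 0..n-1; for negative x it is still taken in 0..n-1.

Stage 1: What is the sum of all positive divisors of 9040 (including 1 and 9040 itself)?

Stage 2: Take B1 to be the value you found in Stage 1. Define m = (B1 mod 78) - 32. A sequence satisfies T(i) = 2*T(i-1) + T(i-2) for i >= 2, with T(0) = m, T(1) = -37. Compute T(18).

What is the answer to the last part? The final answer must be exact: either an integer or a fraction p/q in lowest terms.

-62888344

Stage 1: 9040 = 2^4 * 5 * 113; sigma = (1 + 2 + 4 + 8 + 16) * (1 + 5) * (1 + 113) = 31 * 6 * 114 = 21204; answer 21204
Stage 2: B1 = 21204; m = 34; T(2) = 2*(-37) + 1*(34) = -40; iterating: T(2)=-40, T(3)=-117, T(4)=-274, T(5)=-665, T(6)=-1604, T(7)=-3873, T(8)=-9350, T(9)=-22573, T(10)=-54496, T(11)=-131565, T(12)=-317626, T(13)=-766817, T(14)=-1851260, T(15)=-4469337, T(16)=-10789934, T(17)=-26049205, T(18)=-62888344; answer -62888344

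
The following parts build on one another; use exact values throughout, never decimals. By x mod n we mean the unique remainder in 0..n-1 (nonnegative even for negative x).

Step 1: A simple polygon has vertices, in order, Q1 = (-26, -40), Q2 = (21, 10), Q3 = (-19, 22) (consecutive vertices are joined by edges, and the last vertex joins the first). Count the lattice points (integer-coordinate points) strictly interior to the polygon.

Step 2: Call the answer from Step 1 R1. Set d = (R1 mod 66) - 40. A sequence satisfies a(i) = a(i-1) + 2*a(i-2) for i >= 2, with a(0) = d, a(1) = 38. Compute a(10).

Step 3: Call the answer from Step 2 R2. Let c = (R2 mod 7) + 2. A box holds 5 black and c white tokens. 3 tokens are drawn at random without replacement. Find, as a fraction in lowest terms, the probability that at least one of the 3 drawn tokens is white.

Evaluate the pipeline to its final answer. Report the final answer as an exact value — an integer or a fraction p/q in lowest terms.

23/28

Step 1: cross terms: (-26*10 - 21*-40)=580, (21*22 - -19*10)=652, (-19*-40 - -26*22)=1332; twice the area = |2564| = 2564; area = 1282; boundary points = 1 + 4 + 1 = 6; strictly interior points = area - boundary/2 + 1 = 1280; answer 1280
Step 2: R1 = 1280; d = -14; a(2) = 1*(38) + 2*(-14) = 10; iterating: a(2)=10, a(3)=86, a(4)=106, a(5)=278, a(6)=490, a(7)=1046, a(8)=2026, a(9)=4118, a(10)=8170; answer 8170
Step 3: R2 = 8170; c = 3; total draws C(8,3) = 56; complement C(5,3) = 10; favorable 56 - 10 = 46; P = 23/28; answer 23/28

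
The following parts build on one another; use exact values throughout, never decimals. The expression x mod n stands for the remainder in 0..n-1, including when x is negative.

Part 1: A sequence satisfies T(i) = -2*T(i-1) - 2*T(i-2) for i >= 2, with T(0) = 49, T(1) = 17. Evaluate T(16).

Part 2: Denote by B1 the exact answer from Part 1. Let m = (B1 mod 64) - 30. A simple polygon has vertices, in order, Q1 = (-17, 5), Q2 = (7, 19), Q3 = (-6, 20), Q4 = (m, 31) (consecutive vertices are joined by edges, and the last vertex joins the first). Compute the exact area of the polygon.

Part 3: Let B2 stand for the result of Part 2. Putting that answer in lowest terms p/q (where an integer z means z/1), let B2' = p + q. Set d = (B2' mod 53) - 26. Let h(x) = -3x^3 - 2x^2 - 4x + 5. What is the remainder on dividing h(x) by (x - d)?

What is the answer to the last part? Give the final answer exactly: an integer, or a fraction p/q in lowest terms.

51485

Part 1: T(2) = -2*(17) - 2*(49) = -132; iterating: T(2)=-132, T(3)=230, T(4)=-196, T(5)=-68, T(6)=528, T(7)=-920, T(8)=784, T(9)=272, T(10)=-2112, T(11)=3680, T(12)=-3136, T(13)=-1088, T(14)=8448, T(15)=-14720, T(16)=12544; answer 12544
Part 2: B1 = 12544; m = -30; cross terms: (-17*19 - 7*5)=-358, (7*20 - -6*19)=254, (-6*31 - -30*20)=414, (-30*5 - -17*31)=377; twice the area = |687| = 687; area = 687/2; answer 687/2
Part 3: B2 = 687/2; threaded value p + q = 689; d = -26; remainder = value at the root: -3*(-26)^3 - 2*(-26)^2 - 4*(-26)^1 + 5 = (52728) + (-1352) + (104) + (5) = 51485; answer 51485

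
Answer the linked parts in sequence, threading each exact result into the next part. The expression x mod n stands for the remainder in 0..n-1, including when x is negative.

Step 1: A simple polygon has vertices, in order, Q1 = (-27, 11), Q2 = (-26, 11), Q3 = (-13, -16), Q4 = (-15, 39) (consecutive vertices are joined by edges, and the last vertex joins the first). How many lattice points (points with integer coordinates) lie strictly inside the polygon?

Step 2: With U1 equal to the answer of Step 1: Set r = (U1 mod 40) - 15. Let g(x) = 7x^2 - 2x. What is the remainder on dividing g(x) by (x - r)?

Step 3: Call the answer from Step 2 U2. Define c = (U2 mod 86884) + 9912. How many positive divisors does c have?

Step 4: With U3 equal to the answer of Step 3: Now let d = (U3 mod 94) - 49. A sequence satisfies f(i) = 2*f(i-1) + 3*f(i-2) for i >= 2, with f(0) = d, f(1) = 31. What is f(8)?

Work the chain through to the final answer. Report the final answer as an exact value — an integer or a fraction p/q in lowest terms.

Step 1: cross terms: (-27*11 - -26*11)=-11, (-26*-16 - -13*11)=559, (-13*39 - -15*-16)=-747, (-15*11 - -27*39)=888; twice the area = |689| = 689; area = 689/2; boundary points = 1 + 1 + 1 + 4 = 7; strictly interior points = area - boundary/2 + 1 = 342; answer 342
Step 2: U1 = 342; r = 7; remainder = value at the root: 7*(7)^2 - 2*(7)^1 = (343) + (-14) = 329; answer 329
Step 3: U2 = 329; c = 10241; 10241 = 7^2 * 11 * 19; number of divisors = (2+1) * (1+1) * (1+1) = 12; answer 12
Step 4: U3 = 12; d = -37; f(2) = 2*(31) + 3*(-37) = -49; iterating: f(2)=-49, f(3)=-5, f(4)=-157, f(5)=-329, f(6)=-1129, f(7)=-3245, f(8)=-9877; answer -9877

-9877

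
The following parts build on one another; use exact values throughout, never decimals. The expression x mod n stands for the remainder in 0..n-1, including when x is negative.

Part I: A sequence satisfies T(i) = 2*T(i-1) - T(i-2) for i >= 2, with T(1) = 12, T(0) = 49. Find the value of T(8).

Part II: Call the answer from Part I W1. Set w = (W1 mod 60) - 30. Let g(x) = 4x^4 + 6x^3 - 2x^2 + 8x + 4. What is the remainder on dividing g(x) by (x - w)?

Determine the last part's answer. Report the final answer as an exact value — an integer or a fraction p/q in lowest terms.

Part I: T(2) = 2*(12) - 1*(49) = -25; iterating: T(2)=-25, T(3)=-62, T(4)=-99, T(5)=-136, T(6)=-173, T(7)=-210, T(8)=-247; answer -247
Part II: W1 = -247; w = 23; remainder = value at the root: 4*(23)^4 + 6*(23)^3 - 2*(23)^2 + 8*(23)^1 + 4 = (1119364) + (73002) + (-1058) + (184) + (4) = 1191496; answer 1191496

1191496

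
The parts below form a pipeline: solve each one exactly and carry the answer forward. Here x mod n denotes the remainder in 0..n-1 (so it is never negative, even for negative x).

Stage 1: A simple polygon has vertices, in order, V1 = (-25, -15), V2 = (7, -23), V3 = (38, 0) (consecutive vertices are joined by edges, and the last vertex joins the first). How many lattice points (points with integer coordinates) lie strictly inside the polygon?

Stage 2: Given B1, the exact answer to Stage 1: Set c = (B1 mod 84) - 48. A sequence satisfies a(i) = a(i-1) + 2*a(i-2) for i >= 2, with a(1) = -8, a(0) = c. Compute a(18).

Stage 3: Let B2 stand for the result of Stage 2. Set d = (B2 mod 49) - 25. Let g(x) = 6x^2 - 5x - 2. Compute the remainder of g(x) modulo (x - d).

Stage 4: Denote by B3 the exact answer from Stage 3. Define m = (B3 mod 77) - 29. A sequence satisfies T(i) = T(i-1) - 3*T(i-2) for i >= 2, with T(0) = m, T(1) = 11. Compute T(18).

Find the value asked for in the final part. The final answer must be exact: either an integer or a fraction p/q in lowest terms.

Stage 1: cross terms: (-25*-23 - 7*-15)=680, (7*0 - 38*-23)=874, (38*-15 - -25*0)=-570; twice the area = |984| = 984; area = 492; boundary points = 8 + 1 + 3 = 12; strictly interior points = area - boundary/2 + 1 = 487; answer 487
Stage 2: B1 = 487; c = 19; a(2) = 1*(-8) + 2*(19) = 30; iterating: a(2)=30, a(3)=14, a(4)=74, a(5)=102, a(6)=250, a(7)=454, a(8)=954, a(9)=1862, a(10)=3770, a(11)=7494, a(12)=15034, a(13)=30022, a(14)=60090, a(15)=120134, a(16)=240314, a(17)=480582, a(18)=961210; answer 961210
Stage 3: B2 = 961210; d = 1; remainder = value at the root: 6*(1)^2 - 5*(1)^1 - 2 = (6) + (-5) + (-2) = -1; answer -1
Stage 4: B3 = -1; m = 47; T(2) = 1*(11) - 3*(47) = -130; iterating: T(2)=-130, T(3)=-163, T(4)=227, T(5)=716, T(6)=35, T(7)=-2113, T(8)=-2218, T(9)=4121, T(10)=10775, T(11)=-1588, T(12)=-33913, T(13)=-29149, T(14)=72590, T(15)=160037, T(16)=-57733, T(17)=-537844, T(18)=-364645; answer -364645

-364645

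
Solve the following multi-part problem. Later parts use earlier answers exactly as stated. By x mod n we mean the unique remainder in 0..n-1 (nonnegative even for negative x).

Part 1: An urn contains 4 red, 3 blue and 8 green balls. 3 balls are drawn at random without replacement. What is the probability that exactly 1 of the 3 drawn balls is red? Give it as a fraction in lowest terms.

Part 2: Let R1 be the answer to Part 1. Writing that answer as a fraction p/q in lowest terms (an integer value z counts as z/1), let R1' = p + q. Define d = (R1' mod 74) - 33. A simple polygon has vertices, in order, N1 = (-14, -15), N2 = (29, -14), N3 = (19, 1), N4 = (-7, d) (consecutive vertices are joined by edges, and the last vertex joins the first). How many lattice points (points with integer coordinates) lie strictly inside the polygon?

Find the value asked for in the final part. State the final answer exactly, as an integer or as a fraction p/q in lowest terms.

978

Part 1: total draws C(15,3) = 455; favorable C(4,1)*C(11,2) = 220; P = 44/91; answer 44/91
Part 2: R1 = 44/91; threaded value p + q = 135; d = 28; cross terms: (-14*-14 - 29*-15)=631, (29*1 - 19*-14)=295, (19*28 - -7*1)=539, (-7*-15 - -14*28)=497; twice the area = |1962| = 1962; area = 981; boundary points = 1 + 5 + 1 + 1 = 8; strictly interior points = area - boundary/2 + 1 = 978; answer 978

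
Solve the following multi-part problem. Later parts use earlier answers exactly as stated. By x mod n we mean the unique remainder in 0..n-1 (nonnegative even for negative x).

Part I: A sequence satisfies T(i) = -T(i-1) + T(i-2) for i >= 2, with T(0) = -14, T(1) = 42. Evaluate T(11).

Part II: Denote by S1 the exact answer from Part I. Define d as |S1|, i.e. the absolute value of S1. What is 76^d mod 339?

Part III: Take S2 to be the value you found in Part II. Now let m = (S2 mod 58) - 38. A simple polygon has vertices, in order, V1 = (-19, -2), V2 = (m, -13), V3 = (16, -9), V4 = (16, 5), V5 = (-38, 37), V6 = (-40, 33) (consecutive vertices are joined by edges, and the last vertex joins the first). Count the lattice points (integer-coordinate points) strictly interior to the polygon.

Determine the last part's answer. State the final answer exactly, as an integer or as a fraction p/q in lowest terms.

1286

Part I: T(2) = -1*(42) + 1*(-14) = -56; iterating: T(2)=-56, T(3)=98, T(4)=-154, T(5)=252, T(6)=-406, T(7)=658, T(8)=-1064, T(9)=1722, T(10)=-2786, T(11)=4508; answer 4508
Part II: S1 = 4508; d = 4508; squarings mod 339: 76^1=76, 76^2=13, 76^4=169, 76^8=85, 76^16=106, 76^32=49, 76^64=28, 76^128=106, 76^256=49, 76^512=28, 76^1024=106, 76^2048=49, 76^4096=28; 76^4508 = 76^4 * 76^8 * 76^16 * 76^128 * 76^256 * 76^4096 = 241 (mod 339); answer 241
Part III: S2 = 241; m = -29; cross terms: (-19*-13 - -29*-2)=189, (-29*-9 - 16*-13)=469, (16*5 - 16*-9)=224, (16*37 - -38*5)=782, (-38*33 - -40*37)=226, (-40*-2 - -19*33)=707; twice the area = |2597| = 2597; area = 2597/2; boundary points = 1 + 1 + 14 + 2 + 2 + 7 = 27; strictly interior points = area - boundary/2 + 1 = 1286; answer 1286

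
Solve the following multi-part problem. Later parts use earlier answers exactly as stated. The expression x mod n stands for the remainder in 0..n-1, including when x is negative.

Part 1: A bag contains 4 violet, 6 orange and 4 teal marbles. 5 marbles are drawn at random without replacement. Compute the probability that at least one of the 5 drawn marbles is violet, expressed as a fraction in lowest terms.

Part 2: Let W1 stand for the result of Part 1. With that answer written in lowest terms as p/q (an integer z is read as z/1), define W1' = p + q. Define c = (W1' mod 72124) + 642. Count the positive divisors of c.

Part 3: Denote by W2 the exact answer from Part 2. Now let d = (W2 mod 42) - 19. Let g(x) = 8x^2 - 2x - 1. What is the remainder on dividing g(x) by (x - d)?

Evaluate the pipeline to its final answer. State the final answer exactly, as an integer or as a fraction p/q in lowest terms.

Part 1: total draws C(14,5) = 2002; complement C(10,5) = 252; favorable 2002 - 252 = 1750; P = 125/143; answer 125/143
Part 2: W1 = 125/143; threaded value p + q = 268; c = 910; 910 = 2 * 5 * 7 * 13; number of divisors = (1+1) * (1+1) * (1+1) * (1+1) = 16; answer 16
Part 3: W2 = 16; d = -3; remainder = value at the root: 8*(-3)^2 - 2*(-3)^1 - 1 = (72) + (6) + (-1) = 77; answer 77

77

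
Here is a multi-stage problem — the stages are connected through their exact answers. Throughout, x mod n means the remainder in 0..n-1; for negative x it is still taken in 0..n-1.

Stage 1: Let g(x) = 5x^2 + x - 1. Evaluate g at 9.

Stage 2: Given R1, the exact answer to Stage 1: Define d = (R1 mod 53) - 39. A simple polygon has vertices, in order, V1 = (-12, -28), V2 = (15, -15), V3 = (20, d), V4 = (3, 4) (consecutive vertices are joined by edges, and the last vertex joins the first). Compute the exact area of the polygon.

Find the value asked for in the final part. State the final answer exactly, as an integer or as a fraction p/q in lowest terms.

490

Stage 1: 5*(9)^2 + 1*(9)^1 - 1 = (405) + (9) + (-1) = 413; answer 413
Stage 2: R1 = 413; d = 3; cross terms: (-12*-15 - 15*-28)=600, (15*3 - 20*-15)=345, (20*4 - 3*3)=71, (3*-28 - -12*4)=-36; twice the area = |980| = 980; area = 490; answer 490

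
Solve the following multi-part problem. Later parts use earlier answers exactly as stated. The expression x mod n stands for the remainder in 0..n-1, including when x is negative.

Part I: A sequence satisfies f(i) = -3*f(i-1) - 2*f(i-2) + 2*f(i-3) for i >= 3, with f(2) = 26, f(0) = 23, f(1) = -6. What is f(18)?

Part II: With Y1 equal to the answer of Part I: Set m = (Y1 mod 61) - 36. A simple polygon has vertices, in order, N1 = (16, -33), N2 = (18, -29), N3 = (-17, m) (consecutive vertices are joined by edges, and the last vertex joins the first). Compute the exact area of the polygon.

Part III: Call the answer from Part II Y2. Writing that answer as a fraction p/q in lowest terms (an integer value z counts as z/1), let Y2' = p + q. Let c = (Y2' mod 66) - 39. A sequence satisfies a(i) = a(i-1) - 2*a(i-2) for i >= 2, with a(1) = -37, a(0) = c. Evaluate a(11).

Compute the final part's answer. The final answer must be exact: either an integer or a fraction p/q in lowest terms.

Part I: f(3) = -3*(26) - 2*(-6) + 2*(23) = -20; iterating: f(3)=-20, f(4)=-4, f(5)=104, f(6)=-344, f(7)=816, f(8)=-1552, f(9)=2336, f(10)=-2272, f(11)=-960, f(12)=12096, f(13)=-38912, f(14)=90624, f(15)=-169856, f(16)=250496, f(17)=-230528, f(18)=-149120; answer -149120
Part II: Y1 = -149120; m = -11; cross terms: (16*-29 - 18*-33)=130, (18*-11 - -17*-29)=-691, (-17*-33 - 16*-11)=737; twice the area = |176| = 176; area = 88; answer 88
Part III: Y2 = 88; threaded value p + q = 89; c = -16; a(2) = 1*(-37) - 2*(-16) = -5; iterating: a(2)=-5, a(3)=69, a(4)=79, a(5)=-59, a(6)=-217, a(7)=-99, a(8)=335, a(9)=533, a(10)=-137, a(11)=-1203; answer -1203

-1203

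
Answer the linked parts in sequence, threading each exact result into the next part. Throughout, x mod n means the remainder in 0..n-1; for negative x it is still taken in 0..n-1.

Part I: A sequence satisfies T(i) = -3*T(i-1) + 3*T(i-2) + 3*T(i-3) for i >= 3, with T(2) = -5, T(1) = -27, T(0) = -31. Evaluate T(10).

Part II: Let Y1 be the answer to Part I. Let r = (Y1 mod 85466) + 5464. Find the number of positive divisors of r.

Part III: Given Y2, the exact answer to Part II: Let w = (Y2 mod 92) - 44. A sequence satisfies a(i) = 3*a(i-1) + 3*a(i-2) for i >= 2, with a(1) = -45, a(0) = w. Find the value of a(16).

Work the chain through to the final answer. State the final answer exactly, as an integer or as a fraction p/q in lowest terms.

Part I: T(3) = -3*(-5) + 3*(-27) + 3*(-31) = -159; iterating: T(3)=-159, T(4)=381, T(5)=-1635, T(6)=5571, T(7)=-20475, T(8)=73233, T(9)=-264411, T(10)=951507; answer 951507
Part II: Y1 = 951507; r = 16845; 16845 = 3 * 5 * 1123; number of divisors = (1+1) * (1+1) * (1+1) = 8; answer 8
Part III: Y2 = 8; w = -36; a(2) = 3*(-45) + 3*(-36) = -243; iterating: a(2)=-243, a(3)=-864, a(4)=-3321, a(5)=-12555, a(6)=-47628, a(7)=-180549, a(8)=-684531, a(9)=-2595240, a(10)=-9839313, a(11)=-37303659, a(12)=-141428916, a(13)=-536197725, a(14)=-2032879923, a(15)=-7707232944, a(16)=-29220338601; answer -29220338601

-29220338601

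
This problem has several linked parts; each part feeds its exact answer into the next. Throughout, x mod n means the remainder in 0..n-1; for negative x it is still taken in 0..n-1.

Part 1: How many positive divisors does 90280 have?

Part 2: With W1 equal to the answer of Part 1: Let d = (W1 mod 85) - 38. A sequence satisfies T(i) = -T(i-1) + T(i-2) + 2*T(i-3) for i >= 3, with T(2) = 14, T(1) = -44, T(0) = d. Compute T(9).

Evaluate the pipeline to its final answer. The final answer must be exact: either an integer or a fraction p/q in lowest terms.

90

Part 1: 90280 = 2^3 * 5 * 37 * 61; number of divisors = (3+1) * (1+1) * (1+1) * (1+1) = 32; answer 32
Part 2: W1 = 32; d = -6; T(3) = -1*(14) + 1*(-44) + 2*(-6) = -70; iterating: T(3)=-70, T(4)=-4, T(5)=-38, T(6)=-106, T(7)=60, T(8)=-242, T(9)=90; answer 90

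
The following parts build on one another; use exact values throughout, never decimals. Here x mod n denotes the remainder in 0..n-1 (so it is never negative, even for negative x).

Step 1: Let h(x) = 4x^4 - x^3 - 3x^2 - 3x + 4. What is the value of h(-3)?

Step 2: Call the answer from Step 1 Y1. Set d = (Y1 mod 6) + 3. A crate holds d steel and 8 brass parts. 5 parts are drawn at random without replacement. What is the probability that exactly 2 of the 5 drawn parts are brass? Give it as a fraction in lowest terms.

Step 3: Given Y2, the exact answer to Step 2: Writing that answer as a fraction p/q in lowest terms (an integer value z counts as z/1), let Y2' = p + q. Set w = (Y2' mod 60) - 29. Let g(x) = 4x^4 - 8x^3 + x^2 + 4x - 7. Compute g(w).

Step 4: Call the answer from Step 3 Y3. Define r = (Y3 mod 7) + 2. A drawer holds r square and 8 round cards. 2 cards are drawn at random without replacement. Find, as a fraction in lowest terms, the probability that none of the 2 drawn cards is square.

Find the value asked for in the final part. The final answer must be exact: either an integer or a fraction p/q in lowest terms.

14/39

Step 1: 4*(-3)^4 - 1*(-3)^3 - 3*(-3)^2 - 3*(-3)^1 + 4 = (324) + (27) + (-27) + (9) + (4) = 337; answer 337
Step 2: Y1 = 337; d = 4; total draws C(12,5) = 792; favorable C(8,2)*C(4,3) = 112; P = 14/99; answer 14/99
Step 3: Y2 = 14/99; threaded value p + q = 113; w = 24; 4*(24)^4 - 8*(24)^3 + 1*(24)^2 + 4*(24)^1 - 7 = (1327104) + (-110592) + (576) + (96) + (-7) = 1217177; answer 1217177
Step 4: Y3 = 1217177; r = 5; total draws C(13,2) = 78; favorable C(8,2) = 28; P = 14/39; answer 14/39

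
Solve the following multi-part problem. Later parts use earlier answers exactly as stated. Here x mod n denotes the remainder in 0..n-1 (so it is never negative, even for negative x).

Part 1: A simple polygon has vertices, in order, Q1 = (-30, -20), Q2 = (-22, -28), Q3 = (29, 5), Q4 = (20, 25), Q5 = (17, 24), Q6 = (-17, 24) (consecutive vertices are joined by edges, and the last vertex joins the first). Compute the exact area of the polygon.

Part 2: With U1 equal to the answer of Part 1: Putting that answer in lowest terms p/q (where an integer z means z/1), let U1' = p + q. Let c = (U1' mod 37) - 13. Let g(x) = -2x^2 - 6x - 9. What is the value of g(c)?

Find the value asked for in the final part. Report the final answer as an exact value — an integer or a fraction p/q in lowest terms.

-65

Part 1: cross terms: (-30*-28 - -22*-20)=400, (-22*5 - 29*-28)=702, (29*25 - 20*5)=625, (20*24 - 17*25)=55, (17*24 - -17*24)=816, (-17*-20 - -30*24)=1060; twice the area = |3658| = 3658; area = 1829; answer 1829
Part 2: U1 = 1829; threaded value p + q = 1830; c = 4; -2*(4)^2 - 6*(4)^1 - 9 = (-32) + (-24) + (-9) = -65; answer -65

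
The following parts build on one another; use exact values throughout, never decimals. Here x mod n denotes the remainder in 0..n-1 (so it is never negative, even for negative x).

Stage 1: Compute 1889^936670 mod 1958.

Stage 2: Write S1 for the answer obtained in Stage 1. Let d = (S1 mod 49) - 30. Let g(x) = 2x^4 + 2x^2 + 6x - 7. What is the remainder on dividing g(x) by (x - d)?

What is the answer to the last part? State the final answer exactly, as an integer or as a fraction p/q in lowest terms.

20133

Stage 1: squarings mod 1958: 1889^1=1889, 1889^2=845, 1889^4=1313, 1889^8=929, 1889^16=1521, 1889^32=1043, 1889^64=1159, 1889^128=93, 1889^256=817, 1889^512=1769, 1889^1024=477, 1889^2048=401, 1889^4096=245, 1889^8192=1285, 1889^16384=631, 1889^32768=687, 1889^65536=91, 1889^131072=449, 1889^262144=1885, 1889^524288=1413; 1889^936670 = 1889^2 * 1889^4 * 1889^8 * 1889^16 * 1889^64 * 1889^128 * 1889^512 * 1889^2048 * 1889^16384 * 1889^131072 * 1889^262144 * 1889^524288 = 265 (mod 1958); answer 265
Stage 2: S1 = 265; d = -10; remainder = value at the root: 2*(-10)^4 + 2*(-10)^2 + 6*(-10)^1 - 7 = (20000) + (200) + (-60) + (-7) = 20133; answer 20133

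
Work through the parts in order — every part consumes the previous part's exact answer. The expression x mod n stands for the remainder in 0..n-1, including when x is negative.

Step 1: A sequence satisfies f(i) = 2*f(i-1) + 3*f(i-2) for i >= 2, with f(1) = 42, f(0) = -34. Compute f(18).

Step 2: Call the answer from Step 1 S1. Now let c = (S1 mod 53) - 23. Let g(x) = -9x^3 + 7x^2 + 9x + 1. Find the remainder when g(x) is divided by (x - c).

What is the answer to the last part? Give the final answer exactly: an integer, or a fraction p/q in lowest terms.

Step 1: f(2) = 2*(42) + 3*(-34) = -18; iterating: f(2)=-18, f(3)=90, f(4)=126, f(5)=522, f(6)=1422, f(7)=4410, f(8)=13086, f(9)=39402, f(10)=118062, f(11)=354330, f(12)=1062846, f(13)=3188682, f(14)=9565902, f(15)=28697850, f(16)=86093406, f(17)=258280362, f(18)=774840942; answer 774840942
Step 2: S1 = 774840942; c = -1; remainder = value at the root: -9*(-1)^3 + 7*(-1)^2 + 9*(-1)^1 + 1 = (9) + (7) + (-9) + (1) = 8; answer 8

8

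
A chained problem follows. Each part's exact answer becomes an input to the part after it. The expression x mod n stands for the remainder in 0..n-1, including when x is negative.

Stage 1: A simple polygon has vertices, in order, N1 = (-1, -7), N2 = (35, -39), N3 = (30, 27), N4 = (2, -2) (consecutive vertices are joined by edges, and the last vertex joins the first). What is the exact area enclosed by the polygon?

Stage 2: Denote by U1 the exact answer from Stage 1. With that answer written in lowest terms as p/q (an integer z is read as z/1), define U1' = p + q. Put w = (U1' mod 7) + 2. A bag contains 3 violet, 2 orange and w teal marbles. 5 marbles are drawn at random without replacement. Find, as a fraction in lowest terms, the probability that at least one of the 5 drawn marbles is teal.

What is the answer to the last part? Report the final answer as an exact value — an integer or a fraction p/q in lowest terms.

251/252

Stage 1: cross terms: (-1*-39 - 35*-7)=284, (35*27 - 30*-39)=2115, (30*-2 - 2*27)=-114, (2*-7 - -1*-2)=-16; twice the area = |2269| = 2269; area = 2269/2; answer 2269/2
Stage 2: U1 = 2269/2; threaded value p + q = 2271; w = 5; total draws C(10,5) = 252; complement C(5,5) = 1; favorable 252 - 1 = 251; P = 251/252; answer 251/252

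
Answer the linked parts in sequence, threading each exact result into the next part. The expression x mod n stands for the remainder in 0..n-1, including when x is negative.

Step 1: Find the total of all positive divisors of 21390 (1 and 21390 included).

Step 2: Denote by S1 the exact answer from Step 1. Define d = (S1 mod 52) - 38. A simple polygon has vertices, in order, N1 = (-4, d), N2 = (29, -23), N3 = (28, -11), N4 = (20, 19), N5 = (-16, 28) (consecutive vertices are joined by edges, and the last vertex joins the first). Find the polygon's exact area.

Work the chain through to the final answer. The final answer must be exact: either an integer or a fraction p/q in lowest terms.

2955/2

Step 1: 21390 = 2 * 3 * 5 * 23 * 31; sigma = (1 + 2) * (1 + 3) * (1 + 5) * (1 + 23) * (1 + 31) = 3 * 4 * 6 * 24 * 32 = 55296; answer 55296
Step 2: S1 = 55296; d = -18; cross terms: (-4*-23 - 29*-18)=614, (29*-11 - 28*-23)=325, (28*19 - 20*-11)=752, (20*28 - -16*19)=864, (-16*-18 - -4*28)=400; twice the area = |2955| = 2955; area = 2955/2; answer 2955/2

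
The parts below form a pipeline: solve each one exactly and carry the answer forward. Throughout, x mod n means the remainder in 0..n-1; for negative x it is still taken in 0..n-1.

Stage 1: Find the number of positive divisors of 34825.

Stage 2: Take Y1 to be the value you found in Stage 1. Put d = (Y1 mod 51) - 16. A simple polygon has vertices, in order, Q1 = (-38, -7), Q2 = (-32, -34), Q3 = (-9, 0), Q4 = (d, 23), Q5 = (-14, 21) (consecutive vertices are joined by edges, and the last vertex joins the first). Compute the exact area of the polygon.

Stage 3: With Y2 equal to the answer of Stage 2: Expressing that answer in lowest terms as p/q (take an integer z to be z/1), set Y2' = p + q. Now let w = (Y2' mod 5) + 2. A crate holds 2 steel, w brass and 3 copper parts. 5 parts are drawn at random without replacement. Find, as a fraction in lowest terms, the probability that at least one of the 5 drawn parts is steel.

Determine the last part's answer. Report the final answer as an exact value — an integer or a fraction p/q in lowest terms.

Stage 1: 34825 = 5^2 * 7 * 199; number of divisors = (2+1) * (1+1) * (1+1) = 12; answer 12
Stage 2: Y1 = 12; d = -4; cross terms: (-38*-34 - -32*-7)=1068, (-32*0 - -9*-34)=-306, (-9*23 - -4*0)=-207, (-4*21 - -14*23)=238, (-14*-7 - -38*21)=896; twice the area = |1689| = 1689; area = 1689/2; answer 1689/2
Stage 3: Y2 = 1689/2; threaded value p + q = 1691; w = 3; total draws C(8,5) = 56; complement C(6,5) = 6; favorable 56 - 6 = 50; P = 25/28; answer 25/28

25/28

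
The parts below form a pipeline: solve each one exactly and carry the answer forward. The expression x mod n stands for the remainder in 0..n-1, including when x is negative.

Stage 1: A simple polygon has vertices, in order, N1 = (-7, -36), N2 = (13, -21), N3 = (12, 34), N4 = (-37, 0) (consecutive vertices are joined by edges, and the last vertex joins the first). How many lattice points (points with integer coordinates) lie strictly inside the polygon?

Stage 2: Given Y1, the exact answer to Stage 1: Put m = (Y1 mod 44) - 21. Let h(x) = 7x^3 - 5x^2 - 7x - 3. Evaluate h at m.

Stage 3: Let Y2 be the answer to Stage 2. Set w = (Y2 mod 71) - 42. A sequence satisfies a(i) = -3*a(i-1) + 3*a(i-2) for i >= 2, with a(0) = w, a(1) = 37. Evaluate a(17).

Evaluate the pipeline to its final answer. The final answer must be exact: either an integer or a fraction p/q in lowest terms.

Stage 1: cross terms: (-7*-21 - 13*-36)=615, (13*34 - 12*-21)=694, (12*0 - -37*34)=1258, (-37*-36 - -7*0)=1332; twice the area = |3899| = 3899; area = 3899/2; boundary points = 5 + 1 + 1 + 6 = 13; strictly interior points = area - boundary/2 + 1 = 1944; answer 1944
Stage 2: Y1 = 1944; m = -13; 7*(-13)^3 - 5*(-13)^2 - 7*(-13)^1 - 3 = (-15379) + (-845) + (91) + (-3) = -16136; answer -16136
Stage 3: Y2 = -16136; w = 10; a(2) = -3*(37) + 3*(10) = -81; iterating: a(2)=-81, a(3)=354, a(4)=-1305, a(5)=4977, a(6)=-18846, a(7)=71469, a(8)=-270945, a(9)=1027242, a(10)=-3894561, a(11)=14765409, a(12)=-55979910, a(13)=212235957, a(14)=-804647601, a(15)=3050650674, a(16)=-11565894825, a(17)=43849636497; answer 43849636497

43849636497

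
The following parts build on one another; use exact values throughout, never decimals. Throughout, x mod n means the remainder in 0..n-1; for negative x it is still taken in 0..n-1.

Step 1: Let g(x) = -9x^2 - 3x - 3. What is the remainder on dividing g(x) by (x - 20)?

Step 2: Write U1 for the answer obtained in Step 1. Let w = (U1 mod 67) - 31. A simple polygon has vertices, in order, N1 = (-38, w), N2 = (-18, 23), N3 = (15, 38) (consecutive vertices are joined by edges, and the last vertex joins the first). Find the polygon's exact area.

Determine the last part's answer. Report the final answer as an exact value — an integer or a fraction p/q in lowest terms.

378

Step 1: remainder = value at the root: -9*(20)^2 - 3*(20)^1 - 3 = (-3600) + (-60) + (-3) = -3663; answer -3663
Step 2: U1 = -3663; w = -9; cross terms: (-38*23 - -18*-9)=-1036, (-18*38 - 15*23)=-1029, (15*-9 - -38*38)=1309; twice the area = |-756| = 756; area = 378; answer 378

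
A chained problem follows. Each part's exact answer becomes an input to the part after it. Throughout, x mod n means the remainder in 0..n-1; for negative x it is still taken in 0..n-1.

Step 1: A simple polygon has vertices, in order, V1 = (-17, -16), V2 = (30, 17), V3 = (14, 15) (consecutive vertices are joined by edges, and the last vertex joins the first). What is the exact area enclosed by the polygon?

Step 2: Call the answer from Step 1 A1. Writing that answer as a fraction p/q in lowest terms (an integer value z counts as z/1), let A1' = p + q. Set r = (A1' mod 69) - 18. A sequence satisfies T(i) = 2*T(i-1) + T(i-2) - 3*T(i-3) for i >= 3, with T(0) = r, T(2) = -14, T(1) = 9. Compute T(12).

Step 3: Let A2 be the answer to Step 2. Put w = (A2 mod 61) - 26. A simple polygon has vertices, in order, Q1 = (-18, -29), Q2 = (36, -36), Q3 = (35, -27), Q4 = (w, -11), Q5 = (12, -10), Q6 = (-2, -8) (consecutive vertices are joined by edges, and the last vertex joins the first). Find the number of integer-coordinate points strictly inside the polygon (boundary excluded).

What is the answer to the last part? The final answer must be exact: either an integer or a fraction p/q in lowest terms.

Step 1: cross terms: (-17*17 - 30*-16)=191, (30*15 - 14*17)=212, (14*-16 - -17*15)=31; twice the area = |434| = 434; area = 217; answer 217
Step 2: A1 = 217; threaded value p + q = 218; r = -7; T(3) = 2*(-14) + 1*(9) - 3*(-7) = 2; iterating: T(3)=2, T(4)=-37, T(5)=-30, T(6)=-103, T(7)=-125, T(8)=-263, T(9)=-342, T(10)=-572, T(11)=-697, T(12)=-940; answer -940
Step 3: A2 = -940; w = 10; cross terms: (-18*-36 - 36*-29)=1692, (36*-27 - 35*-36)=288, (35*-11 - 10*-27)=-115, (10*-10 - 12*-11)=32, (12*-8 - -2*-10)=-116, (-2*-29 - -18*-8)=-86; twice the area = |1695| = 1695; area = 1695/2; boundary points = 1 + 1 + 1 + 1 + 2 + 1 = 7; strictly interior points = area - boundary/2 + 1 = 845; answer 845

845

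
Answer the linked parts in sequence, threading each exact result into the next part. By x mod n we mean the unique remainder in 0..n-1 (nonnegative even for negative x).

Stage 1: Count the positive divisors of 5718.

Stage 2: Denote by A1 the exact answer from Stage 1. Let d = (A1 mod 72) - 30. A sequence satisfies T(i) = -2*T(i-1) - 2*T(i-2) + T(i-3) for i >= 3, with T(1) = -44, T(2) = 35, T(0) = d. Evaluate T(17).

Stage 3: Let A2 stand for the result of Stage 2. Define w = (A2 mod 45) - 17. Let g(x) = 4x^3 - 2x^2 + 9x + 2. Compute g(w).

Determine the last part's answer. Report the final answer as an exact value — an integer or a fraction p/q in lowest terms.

54362

Stage 1: 5718 = 2 * 3 * 953; number of divisors = (1+1) * (1+1) * (1+1) = 8; answer 8
Stage 2: A1 = 8; d = -22; T(3) = -2*(35) - 2*(-44) + 1*(-22) = -4; iterating: T(3)=-4, T(4)=-106, T(5)=255, T(6)=-302, T(7)=-12, T(8)=883, T(9)=-2044, T(10)=2310, T(11)=351, T(12)=-7366, T(13)=16340, T(14)=-17597, T(15)=-4852, T(16)=61238, T(17)=-130369; answer -130369
Stage 3: A2 = -130369; w = 24; 4*(24)^3 - 2*(24)^2 + 9*(24)^1 + 2 = (55296) + (-1152) + (216) + (2) = 54362; answer 54362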